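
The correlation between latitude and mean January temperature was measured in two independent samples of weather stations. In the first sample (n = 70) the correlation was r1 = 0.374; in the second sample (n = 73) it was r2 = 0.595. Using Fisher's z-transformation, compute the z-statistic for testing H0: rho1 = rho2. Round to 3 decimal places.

Fisher z-transforms: z1 = atanh(0.374) = 0.393066, z2 = atanh(0.595) = 0.685371; difference d = -0.292305
Var(d) = 1/67 + 1/70 = 0.0149254 + 0.0142857 = 0.0292111
z = d/√Var(d) = -0.292305 / √0.0292111 = -0.292305 / 0.170913 = -1.710

-1.710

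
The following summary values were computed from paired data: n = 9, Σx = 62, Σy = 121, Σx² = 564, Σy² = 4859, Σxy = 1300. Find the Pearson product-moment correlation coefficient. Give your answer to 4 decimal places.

0.7012

Numerator: nΣxy − (Σx)(Σy) = 9·1300 − (62)(121) = 4198
Denominator: √[(nΣx²−(Σx)²)(nΣy²−(Σy)²)]
  nΣx²−(Σx)² = 9·564 − 3844 = 1232;  nΣy²−(Σy)² = 9·4859 − 14641 = 29090
  √(1232·29090) = √35838880 = 5986.5583
r = 4198 / 5986.5583 = 0.7012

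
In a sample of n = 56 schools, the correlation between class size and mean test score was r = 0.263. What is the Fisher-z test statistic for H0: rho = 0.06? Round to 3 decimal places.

Fisher z: atanh(0.263) = 0.269329, atanh(0.06) = 0.060072
z = (z_r − z_0)·√(n−3) = (0.269329 − 0.060072)·√53 = 0.209257 · 7.280110 = 1.523

1.523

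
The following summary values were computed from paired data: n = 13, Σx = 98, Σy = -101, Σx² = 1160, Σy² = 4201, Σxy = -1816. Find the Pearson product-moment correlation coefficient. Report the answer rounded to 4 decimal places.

-0.8791

Numerator: nΣxy − (Σx)(Σy) = 13·(-1816) − (98)(-101) = -13710
Denominator: √[(nΣx²−(Σx)²)(nΣy²−(Σy)²)]
  nΣx²−(Σx)² = 13·1160 − 9604 = 5476;  nΣy²−(Σy)² = 13·4201 − 10201 = 44412
  √(5476·44412) = √243200112 = 15594.8745
r = -13710 / 15594.8745 = -0.8791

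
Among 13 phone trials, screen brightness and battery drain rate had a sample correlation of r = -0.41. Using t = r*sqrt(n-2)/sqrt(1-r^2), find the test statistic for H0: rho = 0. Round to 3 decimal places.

-1.491

1 − r² = 1 − 0.1681 = 0.8319;  √(1−r²) = 0.912086
√(n−2) = √11 = 3.316625
t = r·√(n−2)/√(1−r²) = -0.41 · 3.316625 / 0.912086 = -1.491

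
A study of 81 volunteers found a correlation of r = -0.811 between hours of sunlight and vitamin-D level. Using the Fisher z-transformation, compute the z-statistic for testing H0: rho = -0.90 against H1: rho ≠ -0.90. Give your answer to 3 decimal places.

3.023

z_r = atanh(-0.811) = -1.129944,  z_0 = atanh(-0.90) = -1.472219
SE = 1/√(n−3) = 1/√78 = 0.113228
z = (z_r − z_0)/SE = (-1.129944 − (-1.472219)) / 0.113228 = 0.342275 / 0.113228 = 3.023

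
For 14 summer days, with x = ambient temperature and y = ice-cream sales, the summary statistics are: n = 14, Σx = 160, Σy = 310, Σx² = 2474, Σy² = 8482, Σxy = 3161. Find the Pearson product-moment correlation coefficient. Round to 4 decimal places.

Numerator: nΣxy − (Σx)(Σy) = 14·3161 − (160)(310) = -5346
Denominator: √[(nΣx²−(Σx)²)(nΣy²−(Σy)²)]
  nΣx²−(Σx)² = 14·2474 − 25600 = 9036;  nΣy²−(Σy)² = 14·8482 − 96100 = 22648
  √(9036·22648) = √204647328 = 14305.4999
r = -5346 / 14305.4999 = -0.3737

-0.3737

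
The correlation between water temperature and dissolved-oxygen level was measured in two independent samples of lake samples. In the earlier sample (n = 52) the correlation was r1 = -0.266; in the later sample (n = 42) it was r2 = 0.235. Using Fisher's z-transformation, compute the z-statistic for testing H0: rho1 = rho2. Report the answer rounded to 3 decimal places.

-2.386

Fisher z-transforms: z1 = atanh(-0.266) = -0.272554, z2 = atanh(0.235) = 0.239475; difference d = -0.512029
Var(d) = 1/49 + 1/39 = 0.0204082 + 0.0256410 = 0.0460492
z = d/√Var(d) = -0.512029 / √0.0460492 = -0.512029 / 0.214591 = -2.386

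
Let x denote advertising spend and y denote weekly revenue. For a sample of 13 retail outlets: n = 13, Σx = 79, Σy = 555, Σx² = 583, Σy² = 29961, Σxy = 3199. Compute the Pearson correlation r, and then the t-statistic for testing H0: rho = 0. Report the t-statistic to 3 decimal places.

Numerator: nΣxy − (Σx)(Σy) = 13·3199 − (79)(555) = -2258
Denominator: √[(nΣx²−(Σx)²)(nΣy²−(Σy)²)]
  nΣx²−(Σx)² = 13·583 − 6241 = 1338;  nΣy²−(Σy)² = 13·29961 − 308025 = 81468
  √(1338·81468) = √109004184 = 10440.5069
r = -2258 / 10440.5069 = -0.2163
t = r·√(n−2)/√(1−r²) = -0.2163·√11 / √(1−0.046786) = -0.717386 / 0.976327 = -0.735

-0.735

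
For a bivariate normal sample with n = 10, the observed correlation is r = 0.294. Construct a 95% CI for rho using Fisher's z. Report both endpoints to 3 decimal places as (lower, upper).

(-0.412, 0.779)

z_r = atanh(0.294) = 0.302939;  SE = 1/√(n−3) = 1/√7 = 0.377964
z-limits: 0.302939 ± 1.960·0.377964 = 0.302939 ± 0.740809 = [-0.437870, 1.043748]
ρ-limits: (tanh -0.437870, tanh 1.043748) = (-0.412, 0.779)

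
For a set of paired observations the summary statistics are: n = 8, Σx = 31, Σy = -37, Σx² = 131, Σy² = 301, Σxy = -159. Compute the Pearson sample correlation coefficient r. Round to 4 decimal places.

-0.4158

S_xy = nΣxy − ΣxΣy = 8·(-159) − 31·(-37) = -1272 − (-1147) = -125
S_xx = nΣx² − (Σx)² = 8·131 − 31² = 1048 − 961 = 87
S_yy = nΣy² − (Σy)² = 8·301 − (-37)² = 2408 − 1369 = 1039
r = S_xy / √(S_xx·S_yy) = -125 / √(87·1039) = -125 / √90393 = -125 / 300.6543 = -0.4158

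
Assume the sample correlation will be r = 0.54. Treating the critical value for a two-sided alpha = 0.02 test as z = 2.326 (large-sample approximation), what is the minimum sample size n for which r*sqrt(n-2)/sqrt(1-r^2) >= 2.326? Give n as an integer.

16

r√(n−2)/√(1−r²) ≥ 2.326  ⇔  n−2 ≥ (2.326)²·(1−r²)/r²
(1−r²)/r² = (1−0.2916)/0.2916 = 2.4294
n ≥ 2 + 5.410276·2.4294 = 2 + 13.1437 = 15.1437
⌈15.1437⌉ = 16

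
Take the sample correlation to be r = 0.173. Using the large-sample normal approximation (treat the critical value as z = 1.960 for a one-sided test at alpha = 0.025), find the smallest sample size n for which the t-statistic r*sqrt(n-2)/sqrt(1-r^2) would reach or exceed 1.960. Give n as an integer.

127

Need r·√(n−2)/√(1−r²) ≥ 1.960
√(n−2) ≥ 1.960·√(1−0.029929) / 0.173 = 1.960·0.984922 / 0.173 = 11.1587
n−2 ≥ 124.5166  ⇒  n ≥ 126.5166
Smallest integer n = 127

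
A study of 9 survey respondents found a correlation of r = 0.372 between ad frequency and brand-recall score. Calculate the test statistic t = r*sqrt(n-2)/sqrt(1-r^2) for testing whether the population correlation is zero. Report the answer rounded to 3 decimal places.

1 − r² = 1 − 0.138384 = 0.861616;  √(1−r²) = 0.928233
√(n−2) = √7 = 2.645751
t = r·√(n−2)/√(1−r²) = 0.372 · 2.645751 / 0.928233 = 1.060

1.060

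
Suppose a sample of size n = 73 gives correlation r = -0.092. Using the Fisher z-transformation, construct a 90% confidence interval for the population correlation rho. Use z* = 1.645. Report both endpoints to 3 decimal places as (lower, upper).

(-0.281, 0.104)

Fisher z: z_r = atanh(r) = ½·ln((1+(-0.092))/(1−(-0.092))) = -0.092261
SE(z) = 1/√(n−3) = 1/√70 = 0.119523
90% ⇒ z* = 1.645; margin = 1.645·0.119523 = 0.196615
CI on z-scale: (-0.288876, 0.104354)
Back-transform: tanh(-0.288876) = -0.281100, tanh(0.104354) = 0.103977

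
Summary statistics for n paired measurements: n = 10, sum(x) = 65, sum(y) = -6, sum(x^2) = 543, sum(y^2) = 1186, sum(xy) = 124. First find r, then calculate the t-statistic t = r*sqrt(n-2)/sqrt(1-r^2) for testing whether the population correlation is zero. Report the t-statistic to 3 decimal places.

1.354

Numerator: nΣxy − (Σx)(Σy) = 10·124 − (65)(-6) = 1630
Denominator: √[(nΣx²−(Σx)²)(nΣy²−(Σy)²)]
  nΣx²−(Σx)² = 10·543 − 4225 = 1205;  nΣy²−(Σy)² = 10·1186 − 36 = 11824
  √(1205·11824) = √14247920 = 3774.6417
r = 1630 / 3774.6417 = 0.4318
t = r·√(n−2)/√(1−r²) = 0.4318·√8 / √(1−0.186451) = 1.221315 / 0.901970 = 1.354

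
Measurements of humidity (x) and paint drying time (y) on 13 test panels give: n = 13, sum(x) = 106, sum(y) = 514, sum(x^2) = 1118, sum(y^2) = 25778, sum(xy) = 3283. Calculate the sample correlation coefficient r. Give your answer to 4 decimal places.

Numerator: nΣxy − (Σx)(Σy) = 13·3283 − (106)(514) = -11805
Denominator: √[(nΣx²−(Σx)²)(nΣy²−(Σy)²)]
  nΣx²−(Σx)² = 13·1118 − 11236 = 3298;  nΣy²−(Σy)² = 13·25778 − 264196 = 70918
  √(3298·70918) = √233887564 = 15293.3830
r = -11805 / 15293.3830 = -0.7719

-0.7719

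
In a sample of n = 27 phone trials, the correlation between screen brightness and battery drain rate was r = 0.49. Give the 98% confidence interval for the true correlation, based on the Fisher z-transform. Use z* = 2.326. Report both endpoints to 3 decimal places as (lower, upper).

(0.061, 0.766)

z_r = atanh(0.49) = 0.536060;  SE = 1/√(n−3) = 1/√24 = 0.204124
z-limits: 0.536060 ± 2.326·0.204124 = 0.536060 ± 0.474792 = [0.061268, 1.010852]
ρ-limits: (tanh 0.061268, tanh 1.010852) = (0.061, 0.766)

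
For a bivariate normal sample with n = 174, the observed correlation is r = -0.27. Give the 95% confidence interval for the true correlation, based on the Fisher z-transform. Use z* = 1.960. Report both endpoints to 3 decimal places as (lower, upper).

(-0.403, -0.126)

z_r = atanh(-0.27) = -0.276864;  SE = 1/√(n−3) = 1/√171 = 0.076472
z-limits: -0.276864 ± 1.960·0.076472 = -0.276864 ± 0.149885 = [-0.426749, -0.126979]
ρ-limits: (tanh -0.426749, tanh -0.126979) = (-0.403, -0.126)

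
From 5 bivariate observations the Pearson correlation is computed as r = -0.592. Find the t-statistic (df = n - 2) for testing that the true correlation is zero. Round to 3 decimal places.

t = r·√(n−2) / √(1−r²) with r = -0.592, n = 5
  = -0.592·√3 / √(1 − 0.350464)
  = -0.592·1.732051 / 0.805938
  = -1.025374 / 0.805938 = -1.272

-1.272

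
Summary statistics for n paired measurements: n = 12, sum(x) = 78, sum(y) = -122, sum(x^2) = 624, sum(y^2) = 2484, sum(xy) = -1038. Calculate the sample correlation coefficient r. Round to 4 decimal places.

S_xy = nΣxy − ΣxΣy = 12·(-1038) − 78·(-122) = -12456 − (-9516) = -2940
S_xx = nΣx² − (Σx)² = 12·624 − 78² = 7488 − 6084 = 1404
S_yy = nΣy² − (Σy)² = 12·2484 − (-122)² = 29808 − 14884 = 14924
r = S_xy / √(S_xx·S_yy) = -2940 / √(1404·14924) = -2940 / √20953296 = -2940 / 4577.4770 = -0.6423

-0.6423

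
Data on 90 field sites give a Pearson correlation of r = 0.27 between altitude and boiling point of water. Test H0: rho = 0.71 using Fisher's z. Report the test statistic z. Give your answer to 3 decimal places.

z_r = atanh(0.27) = 0.276864,  z_0 = atanh(0.71) = 0.887184
SE = 1/√(n−3) = 1/√87 = 0.107211
z = (z_r − z_0)/SE = (0.276864 − 0.887184) / 0.107211 = -0.610320 / 0.107211 = -5.693

-5.693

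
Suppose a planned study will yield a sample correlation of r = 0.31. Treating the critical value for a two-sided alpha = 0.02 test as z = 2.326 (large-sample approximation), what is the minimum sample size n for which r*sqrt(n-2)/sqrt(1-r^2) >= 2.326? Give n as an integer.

r√(n−2)/√(1−r²) ≥ 2.326  ⇔  n−2 ≥ (2.326)²·(1−r²)/r²
(1−r²)/r² = (1−0.0961)/0.0961 = 9.4058
n ≥ 2 + 5.410276·9.4058 = 2 + 50.8880 = 52.8880
⌈52.8880⌉ = 53

53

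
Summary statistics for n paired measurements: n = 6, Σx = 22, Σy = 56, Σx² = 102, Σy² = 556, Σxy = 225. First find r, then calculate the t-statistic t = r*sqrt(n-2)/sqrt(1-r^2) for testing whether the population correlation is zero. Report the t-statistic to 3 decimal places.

2.184

Numerator: nΣxy − (Σx)(Σy) = 6·225 − (22)(56) = 118
Denominator: √[(nΣx²−(Σx)²)(nΣy²−(Σy)²)]
  nΣx²−(Σx)² = 6·102 − 484 = 128;  nΣy²−(Σy)² = 6·556 − 3136 = 200
  √(128·200) = √25600 = 160.0000
r = 118 / 160.0000 = 0.7375
t = r·√(n−2)/√(1−r²) = 0.7375·√4 / √(1−0.543906) = 1.475000 / 0.675347 = 2.184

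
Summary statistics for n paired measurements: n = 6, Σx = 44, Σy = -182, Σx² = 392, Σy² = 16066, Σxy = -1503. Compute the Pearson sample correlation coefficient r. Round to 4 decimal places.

-0.1969

Numerator: nΣxy − (Σx)(Σy) = 6·(-1503) − (44)(-182) = -1010
Denominator: √[(nΣx²−(Σx)²)(nΣy²−(Σy)²)]
  nΣx²−(Σx)² = 6·392 − 1936 = 416;  nΣy²−(Σy)² = 6·16066 − 33124 = 63272
  √(416·63272) = √26321152 = 5130.4144
r = -1010 / 5130.4144 = -0.1969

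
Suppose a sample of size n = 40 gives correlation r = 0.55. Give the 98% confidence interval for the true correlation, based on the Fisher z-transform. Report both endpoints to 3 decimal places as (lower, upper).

(0.232, 0.762)

z_r = atanh(0.55) = 0.618381;  SE = 1/√(n−3) = 1/√37 = 0.164399
z-limits: 0.618381 ± 2.326·0.164399 = 0.618381 ± 0.382392 = [0.235989, 1.000773]
ρ-limits: (tanh 0.235989, tanh 1.000773) = (0.232, 0.762)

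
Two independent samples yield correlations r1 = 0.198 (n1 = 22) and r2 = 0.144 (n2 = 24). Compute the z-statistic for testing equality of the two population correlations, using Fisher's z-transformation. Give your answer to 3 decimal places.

z1 = atanh(0.198) = 0.200650,  z2 = atanh(0.144) = 0.145008
SE = √(1/(n1−3) + 1/(n2−3)) = √(1/19 + 1/21) = √(0.0526316 + 0.0476190) = √0.1002506 = 0.316624
z = (z1 − z2)/SE = (0.200650 − 0.145008) / 0.316624 = 0.055642 / 0.316624 = 0.176

0.176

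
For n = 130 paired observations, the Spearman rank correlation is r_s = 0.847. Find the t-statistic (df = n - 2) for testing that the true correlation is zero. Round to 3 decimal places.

t = r_s·√(n−2) / √(1−r_s²) with r_s = 0.847, n = 130
  = 0.847·√128 / √(1 − 0.717409)
  = 0.847·11.313708 / 0.531593
  = 9.582711 / 0.531593 = 18.026

18.026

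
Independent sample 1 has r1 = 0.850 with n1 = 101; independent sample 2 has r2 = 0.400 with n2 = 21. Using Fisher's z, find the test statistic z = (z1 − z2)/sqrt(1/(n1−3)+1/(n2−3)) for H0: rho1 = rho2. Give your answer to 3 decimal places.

Fisher z-transforms: z1 = atanh(0.850) = 1.256153, z2 = atanh(0.400) = 0.423649; difference d = 0.832504
Var(d) = 1/98 + 1/18 = 0.0102041 + 0.0555556 = 0.0657597
z = d/√Var(d) = 0.832504 / √0.0657597 = 0.832504 / 0.256437 = 3.246

3.246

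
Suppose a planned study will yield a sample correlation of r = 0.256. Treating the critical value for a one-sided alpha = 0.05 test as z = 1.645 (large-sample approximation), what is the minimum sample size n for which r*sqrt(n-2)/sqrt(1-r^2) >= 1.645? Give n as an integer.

41

Need r·√(n−2)/√(1−r²) ≥ 1.645
√(n−2) ≥ 1.645·√(1−0.065536) / 0.256 = 1.645·0.966677 / 0.256 = 6.2117
n−2 ≥ 38.5852  ⇒  n ≥ 40.5852
Smallest integer n = 41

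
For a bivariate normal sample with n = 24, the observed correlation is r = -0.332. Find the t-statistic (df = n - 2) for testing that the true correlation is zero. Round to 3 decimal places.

-1.651

t = r·√(n−2) / √(1−r²) with r = -0.332, n = 24
  = -0.332·√22 / √(1 − 0.110224)
  = -0.332·4.690416 / 0.943279
  = -1.557218 / 0.943279 = -1.651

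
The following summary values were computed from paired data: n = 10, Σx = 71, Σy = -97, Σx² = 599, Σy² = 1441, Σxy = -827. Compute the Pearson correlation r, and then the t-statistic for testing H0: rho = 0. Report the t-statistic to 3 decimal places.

S_xy = nΣxy − ΣxΣy = 10·(-827) − 71·(-97) = -8270 − (-6887) = -1383
S_xx = nΣx² − (Σx)² = 10·599 − 71² = 5990 − 5041 = 949
S_yy = nΣy² − (Σy)² = 10·1441 − (-97)² = 14410 − 9409 = 5001
r = S_xy / √(S_xx·S_yy) = -1383 / √(949·5001) = -1383 / √4745949 = -1383 / 2178.5199 = -0.6348
t = r·√(n−2)/√(1−r²) = -0.6348·√8 / √(1−0.402971) = -1.795486 / 0.772677 = -2.324

-2.324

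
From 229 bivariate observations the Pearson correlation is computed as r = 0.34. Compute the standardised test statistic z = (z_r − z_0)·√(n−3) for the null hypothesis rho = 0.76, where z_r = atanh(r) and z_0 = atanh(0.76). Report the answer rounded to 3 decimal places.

z_r = atanh(0.34) = 0.354093,  z_0 = atanh(0.76) = 0.996215
SE = 1/√(n−3) = 1/√226 = 0.066519
z = (z_r − z_0)/SE = (0.354093 − 0.996215) / 0.066519 = -0.642122 / 0.066519 = -9.653

-9.653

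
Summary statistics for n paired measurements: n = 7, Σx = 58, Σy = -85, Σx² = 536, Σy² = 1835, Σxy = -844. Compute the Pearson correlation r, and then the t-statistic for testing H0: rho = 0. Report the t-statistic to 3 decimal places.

-1.977

Numerator: nΣxy − (Σx)(Σy) = 7·(-844) − (58)(-85) = -978
Denominator: √[(nΣx²−(Σx)²)(nΣy²−(Σy)²)]
  nΣx²−(Σx)² = 7·536 − 3364 = 388;  nΣy²−(Σy)² = 7·1835 − 7225 = 5620
  √(388·5620) = √2180560 = 1476.6719
r = -978 / 1476.6719 = -0.6623
t = r·√(n−2)/√(1−r²) = -0.6623·√5 / √(1−0.438641) = -1.480948 / 0.749239 = -1.977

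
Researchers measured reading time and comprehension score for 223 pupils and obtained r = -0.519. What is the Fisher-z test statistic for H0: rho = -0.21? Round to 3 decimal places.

z_r = atanh(-0.519) = -0.574970,  z_0 = atanh(-0.21) = -0.213171
SE = 1/√(n−3) = 1/√220 = 0.067420
z = (z_r − z_0)/SE = (-0.574970 − (-0.213171)) / 0.067420 = -0.361799 / 0.067420 = -5.366

-5.366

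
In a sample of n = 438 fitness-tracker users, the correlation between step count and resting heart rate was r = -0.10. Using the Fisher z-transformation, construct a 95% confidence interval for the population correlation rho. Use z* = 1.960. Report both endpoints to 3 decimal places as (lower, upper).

Fisher z: z_r = atanh(r) = ½·ln((1+(-0.10))/(1−(-0.10))) = -0.100335
SE(z) = 1/√(n−3) = 1/√435 = 0.047946
95% ⇒ z* = 1.960; margin = 1.960·0.047946 = 0.093974
CI on z-scale: (-0.194309, -0.006361)
Back-transform: tanh(-0.194309) = -0.191900, tanh(-0.006361) = -0.006361

(-0.192, -0.006)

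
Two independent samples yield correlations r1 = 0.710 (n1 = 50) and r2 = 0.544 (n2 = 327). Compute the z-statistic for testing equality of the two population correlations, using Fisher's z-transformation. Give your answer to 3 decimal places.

z1 = atanh(0.710) = 0.887184,  z2 = atanh(0.544) = 0.609819
SE = √(1/(n1−3) + 1/(n2−3)) = √(1/47 + 1/324) = √(0.0212766 + 0.0030864) = √0.0243630 = 0.156087
z = (z1 − z2)/SE = (0.887184 − 0.609819) / 0.156087 = 0.277365 / 0.156087 = 1.777

1.777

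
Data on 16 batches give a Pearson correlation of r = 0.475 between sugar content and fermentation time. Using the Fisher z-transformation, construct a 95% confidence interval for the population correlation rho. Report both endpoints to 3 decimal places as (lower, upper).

(-0.027, 0.786)

z_r = atanh(0.475) = 0.516508;  SE = 1/√(n−3) = 1/√13 = 0.277350
z-limits: 0.516508 ± 1.960·0.277350 = 0.516508 ± 0.543606 = [-0.027098, 1.060114]
ρ-limits: (tanh -0.027098, tanh 1.060114) = (-0.027, 0.786)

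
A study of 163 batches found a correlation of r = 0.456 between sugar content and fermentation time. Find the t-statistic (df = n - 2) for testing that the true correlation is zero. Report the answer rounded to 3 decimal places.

6.501

1 − r² = 1 − 0.207936 = 0.792064;  √(1−r²) = 0.889980
√(n−2) = √161 = 12.688578
t = r·√(n−2)/√(1−r²) = 0.456 · 12.688578 / 0.889980 = 6.501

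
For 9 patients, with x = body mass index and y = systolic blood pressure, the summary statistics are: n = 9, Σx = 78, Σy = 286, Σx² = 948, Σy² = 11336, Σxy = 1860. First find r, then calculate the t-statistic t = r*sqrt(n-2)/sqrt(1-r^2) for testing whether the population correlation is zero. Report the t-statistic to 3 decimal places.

-3.424

S_xy = nΣxy − ΣxΣy = 9·1860 − 78·286 = 16740 − 22308 = -5568
S_xx = nΣx² − (Σx)² = 9·948 − 78² = 8532 − 6084 = 2448
S_yy = nΣy² − (Σy)² = 9·11336 − 286² = 102024 − 81796 = 20228
r = S_xy / √(S_xx·S_yy) = -5568 / √(2448·20228) = -5568 / √49518144 = -5568 / 7036.9130 = -0.7913
t = r·√(n−2)/√(1−r²) = -0.7913·√7 / √(1−0.626156) = -2.093583 / 0.611428 = -3.424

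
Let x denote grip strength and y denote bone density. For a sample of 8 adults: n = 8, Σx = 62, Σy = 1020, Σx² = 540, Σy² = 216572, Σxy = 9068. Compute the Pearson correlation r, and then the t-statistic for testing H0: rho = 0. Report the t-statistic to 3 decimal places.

Numerator: nΣxy − (Σx)(Σy) = 8·9068 − (62)(1020) = 9304
Denominator: √[(nΣx²−(Σx)²)(nΣy²−(Σy)²)]
  nΣx²−(Σx)² = 8·540 − 3844 = 476;  nΣy²−(Σy)² = 8·216572 − 1040400 = 692176
  √(476·692176) = √329475776 = 18151.4676
r = 9304 / 18151.4676 = 0.5126
t = r·√(n−2)/√(1−r²) = 0.5126·√6 / √(1−0.262759) = 1.255608 / 0.858627 = 1.462

1.462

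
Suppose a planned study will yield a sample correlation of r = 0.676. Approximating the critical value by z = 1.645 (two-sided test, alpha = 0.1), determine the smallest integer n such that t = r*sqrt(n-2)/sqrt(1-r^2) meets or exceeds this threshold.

Need r·√(n−2)/√(1−r²) ≥ 1.645
√(n−2) ≥ 1.645·√(1−0.456976) / 0.676 = 1.645·0.736902 / 0.676 = 1.7932
n−2 ≥ 3.2156  ⇒  n ≥ 5.2156
Smallest integer n = 6

6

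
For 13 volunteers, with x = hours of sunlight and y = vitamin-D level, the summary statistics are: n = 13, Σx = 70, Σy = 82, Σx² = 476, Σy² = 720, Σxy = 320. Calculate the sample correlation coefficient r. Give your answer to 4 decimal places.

S_xy = nΣxy − ΣxΣy = 13·320 − 70·82 = 4160 − 5740 = -1580
S_xx = nΣx² − (Σx)² = 13·476 − 70² = 6188 − 4900 = 1288
S_yy = nΣy² − (Σy)² = 13·720 − 82² = 9360 − 6724 = 2636
r = S_xy / √(S_xx·S_yy) = -1580 / √(1288·2636) = -1580 / √3395168 = -1580 / 1842.5982 = -0.8575

-0.8575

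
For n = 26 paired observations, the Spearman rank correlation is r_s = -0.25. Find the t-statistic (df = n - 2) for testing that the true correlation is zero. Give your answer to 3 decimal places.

-1.265

1 − r_s² = 1 − 0.0625 = 0.9375;  √(1−r_s²) = 0.968246
√(n−2) = √24 = 4.898979
t = r_s·√(n−2)/√(1−r_s²) = -0.25 · 4.898979 / 0.968246 = -1.265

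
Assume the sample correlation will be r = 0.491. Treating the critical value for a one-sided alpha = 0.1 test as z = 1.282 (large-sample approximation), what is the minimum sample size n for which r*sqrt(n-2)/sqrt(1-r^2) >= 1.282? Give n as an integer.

8

r√(n−2)/√(1−r²) ≥ 1.282  ⇔  n−2 ≥ (1.282)²·(1−r²)/r²
(1−r²)/r² = (1−0.241081)/0.241081 = 3.1480
n ≥ 2 + 1.643524·3.1480 = 2 + 5.1738 = 7.1738
⌈7.1738⌉ = 8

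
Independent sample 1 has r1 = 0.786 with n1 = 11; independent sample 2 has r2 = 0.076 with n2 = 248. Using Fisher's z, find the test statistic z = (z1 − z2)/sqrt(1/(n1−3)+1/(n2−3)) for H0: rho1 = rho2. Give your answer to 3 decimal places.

Fisher z-transforms: z1 = atanh(0.786) = 1.060879, z2 = atanh(0.076) = 0.076147; difference d = 0.984732
Var(d) = 1/8 + 1/245 = 0.1250000 + 0.0040816 = 0.1290816
z = d/√Var(d) = 0.984732 / √0.1290816 = 0.984732 / 0.359279 = 2.741

2.741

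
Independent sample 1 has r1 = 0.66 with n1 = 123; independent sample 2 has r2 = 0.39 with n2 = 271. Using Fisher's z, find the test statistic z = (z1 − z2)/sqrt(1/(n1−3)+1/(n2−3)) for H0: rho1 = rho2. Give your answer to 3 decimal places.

3.469

Fisher z-transforms: z1 = atanh(0.66) = 0.792814, z2 = atanh(0.39) = 0.411800; difference d = 0.381014
Var(d) = 1/120 + 1/268 = 0.0083333 + 0.0037313 = 0.0120646
z = d/√Var(d) = 0.381014 / √0.0120646 = 0.381014 / 0.109839 = 3.469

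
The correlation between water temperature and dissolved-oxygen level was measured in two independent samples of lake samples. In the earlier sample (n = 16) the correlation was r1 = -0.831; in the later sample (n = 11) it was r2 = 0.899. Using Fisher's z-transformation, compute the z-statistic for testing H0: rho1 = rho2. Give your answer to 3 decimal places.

-5.916

Fisher z-transforms: z1 = atanh(-0.831) = -1.191359, z2 = atanh(0.899) = 1.466981; difference d = -2.658340
Var(d) = 1/13 + 1/8 = 0.0769231 + 0.1250000 = 0.2019231
z = d/√Var(d) = -2.658340 / √0.2019231 = -2.658340 / 0.449359 = -5.916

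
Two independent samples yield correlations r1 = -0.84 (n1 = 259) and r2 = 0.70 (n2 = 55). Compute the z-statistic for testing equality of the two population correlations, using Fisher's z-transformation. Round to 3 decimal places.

-13.730

Fisher z-transforms: z1 = atanh(-0.84) = -1.221174, z2 = atanh(0.70) = 0.867301; difference d = -2.088475
Var(d) = 1/256 + 1/52 = 0.0039062 + 0.0192308 = 0.0231370
z = d/√Var(d) = -2.088475 / √0.0231370 = -2.088475 / 0.152109 = -13.730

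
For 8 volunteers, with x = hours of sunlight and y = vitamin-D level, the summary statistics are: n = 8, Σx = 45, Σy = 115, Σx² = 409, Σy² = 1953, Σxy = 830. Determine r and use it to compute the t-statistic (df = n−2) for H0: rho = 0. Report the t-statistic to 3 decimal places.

3.903

S_xy = nΣxy − ΣxΣy = 8·830 − 45·115 = 6640 − 5175 = 1465
S_xx = nΣx² − (Σx)² = 8·409 − 45² = 3272 − 2025 = 1247
S_yy = nΣy² − (Σy)² = 8·1953 − 115² = 15624 − 13225 = 2399
r = S_xy / √(S_xx·S_yy) = 1465 / √(1247·2399) = 1465 / √2991553 = 1465 / 1729.6106 = 0.8470
t = r·√(n−2)/√(1−r²) = 0.8470·√6 / √(1−0.717409) = 2.074718 / 0.531593 = 3.903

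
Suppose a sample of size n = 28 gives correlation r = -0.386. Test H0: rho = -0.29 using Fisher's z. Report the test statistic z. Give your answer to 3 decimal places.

Fisher z: atanh(-0.386) = -0.407091, atanh(-0.29) = -0.298566
z = (z_r − z_0)·√(n−3) = (-0.407091 − (-0.298566))·√25 = -0.108525 · 5.000000 = -0.543

-0.543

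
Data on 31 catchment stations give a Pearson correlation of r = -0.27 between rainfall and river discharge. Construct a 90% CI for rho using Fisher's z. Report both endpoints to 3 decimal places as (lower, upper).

(-0.528, 0.034)

Fisher z: z_r = atanh(r) = ½·ln((1+(-0.27))/(1−(-0.27))) = -0.276864
SE(z) = 1/√(n−3) = 1/√28 = 0.188982
90% ⇒ z* = 1.645; margin = 1.645·0.188982 = 0.310875
CI on z-scale: (-0.587739, 0.034011)
Back-transform: tanh(-0.587739) = -0.528268, tanh(0.034011) = 0.033998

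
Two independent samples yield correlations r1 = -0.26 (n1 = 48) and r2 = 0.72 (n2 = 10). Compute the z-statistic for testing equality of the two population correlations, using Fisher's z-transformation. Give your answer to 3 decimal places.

z1 = atanh(-0.26) = -0.266108,  z2 = atanh(0.72) = 0.907645
SE = √(1/(n1−3) + 1/(n2−3)) = √(1/45 + 1/7) = √(0.0222222 + 0.1428571) = √0.1650793 = 0.406300
z = (z1 − z2)/SE = (-0.266108 − 0.907645) / 0.406300 = -1.173753 / 0.406300 = -2.889

-2.889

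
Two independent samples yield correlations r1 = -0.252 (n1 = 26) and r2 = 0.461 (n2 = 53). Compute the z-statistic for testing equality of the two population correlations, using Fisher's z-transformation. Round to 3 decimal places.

-3.001

z1 = atanh(-0.252) = -0.257547,  z2 = atanh(0.461) = 0.498580
SE = √(1/(n1−3) + 1/(n2−3)) = √(1/23 + 1/50) = √(0.0434783 + 0.0200000) = √0.0634783 = 0.251949
z = (z1 − z2)/SE = (-0.257547 − 0.498580) / 0.251949 = -0.756127 / 0.251949 = -3.001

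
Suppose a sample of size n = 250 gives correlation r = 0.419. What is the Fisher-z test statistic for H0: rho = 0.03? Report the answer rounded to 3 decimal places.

Fisher z: atanh(0.419) = 0.446478, atanh(0.03) = 0.030009
z = (z_r − z_0)·√(n−3) = (0.446478 − 0.030009)·√247 = 0.416469 · 15.716234 = 6.545

6.545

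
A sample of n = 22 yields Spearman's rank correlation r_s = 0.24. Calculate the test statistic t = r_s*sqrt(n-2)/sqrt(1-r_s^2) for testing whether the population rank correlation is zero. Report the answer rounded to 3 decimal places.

1.106

t = r_s·√(n−2) / √(1−r_s²) with r_s = 0.24, n = 22
  = 0.24·√20 / √(1 − 0.0576)
  = 0.24·4.472136 / 0.970773
  = 1.073313 / 0.970773 = 1.106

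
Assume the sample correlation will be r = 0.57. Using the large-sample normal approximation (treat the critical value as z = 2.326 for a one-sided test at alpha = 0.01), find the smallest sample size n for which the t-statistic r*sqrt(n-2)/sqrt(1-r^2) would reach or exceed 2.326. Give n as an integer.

14

Need r·√(n−2)/√(1−r²) ≥ 2.326
√(n−2) ≥ 2.326·√(1−0.3249) / 0.57 = 2.326·0.821645 / 0.57 = 3.3529
n−2 ≥ 11.2419  ⇒  n ≥ 13.2419
Smallest integer n = 14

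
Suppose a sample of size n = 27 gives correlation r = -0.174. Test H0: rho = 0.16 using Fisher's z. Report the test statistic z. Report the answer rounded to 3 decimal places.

-1.652

z_r = atanh(-0.174) = -0.175789,  z_0 = atanh(0.16) = 0.161387
SE = 1/√(n−3) = 1/√24 = 0.204124
z = (z_r − z_0)/SE = (-0.175789 − 0.161387) / 0.204124 = -0.337176 / 0.204124 = -1.652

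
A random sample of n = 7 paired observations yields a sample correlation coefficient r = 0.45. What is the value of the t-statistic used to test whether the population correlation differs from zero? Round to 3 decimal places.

1 − r² = 1 − 0.2025 = 0.7975;  √(1−r²) = 0.893029
√(n−2) = √5 = 2.236068
t = r·√(n−2)/√(1−r²) = 0.45 · 2.236068 / 0.893029 = 1.127

1.127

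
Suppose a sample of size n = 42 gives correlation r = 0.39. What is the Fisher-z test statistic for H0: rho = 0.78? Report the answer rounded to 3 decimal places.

Fisher z: atanh(0.39) = 0.411800, atanh(0.78) = 1.045371
z = (z_r − z_0)·√(n−3) = (0.411800 − 1.045371)·√39 = -0.633571 · 6.244998 = -3.957

-3.957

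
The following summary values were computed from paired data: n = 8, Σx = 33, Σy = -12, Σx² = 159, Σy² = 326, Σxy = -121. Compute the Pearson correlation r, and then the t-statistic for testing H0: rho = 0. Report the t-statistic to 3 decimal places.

Numerator: nΣxy − (Σx)(Σy) = 8·(-121) − (33)(-12) = -572
Denominator: √[(nΣx²−(Σx)²)(nΣy²−(Σy)²)]
  nΣx²−(Σx)² = 8·159 − 1089 = 183;  nΣy²−(Σy)² = 8·326 − 144 = 2464
  √(183·2464) = √450912 = 671.4998
r = -572 / 671.4998 = -0.8518
t = r·√(n−2)/√(1−r²) = -0.8518·√6 / √(1−0.725563) = -2.086475 / 0.523867 = -3.983

-3.983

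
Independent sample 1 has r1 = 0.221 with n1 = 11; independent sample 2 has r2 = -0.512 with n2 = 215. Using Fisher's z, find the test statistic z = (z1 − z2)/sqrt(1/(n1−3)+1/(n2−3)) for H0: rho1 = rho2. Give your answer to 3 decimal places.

2.194

Fisher z-transforms: z1 = atanh(0.221) = 0.224707, z2 = atanh(-0.512) = -0.565437; difference d = 0.790144
Var(d) = 1/8 + 1/212 = 0.1250000 + 0.0047170 = 0.1297170
z = d/√Var(d) = 0.790144 / √0.1297170 = 0.790144 / 0.360162 = 2.194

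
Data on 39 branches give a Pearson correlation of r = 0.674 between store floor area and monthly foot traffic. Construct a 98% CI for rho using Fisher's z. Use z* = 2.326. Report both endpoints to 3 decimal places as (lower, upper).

Fisher z: z_r = atanh(r) = ½·ln((1+0.674)/(1−0.674)) = 0.818037
SE(z) = 1/√(n−3) = 1/√36 = 0.166667
98% ⇒ z* = 2.326; margin = 2.326·0.166667 = 0.387667
CI on z-scale: (0.430370, 1.205704)
Back-transform: tanh(0.430370) = 0.405630, tanh(1.205704) = 0.835386

(0.406, 0.835)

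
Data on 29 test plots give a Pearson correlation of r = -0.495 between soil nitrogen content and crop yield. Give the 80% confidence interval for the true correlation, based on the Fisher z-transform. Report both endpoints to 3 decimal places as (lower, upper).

(-0.661, -0.283)

z_r = atanh(-0.495) = -0.542662;  SE = 1/√(n−3) = 1/√26 = 0.196116
z-limits: -0.542662 ± 1.282·0.196116 = -0.542662 ± 0.251421 = [-0.794083, -0.291241]
ρ-limits: (tanh -0.794083, tanh -0.291241) = (-0.661, -0.283)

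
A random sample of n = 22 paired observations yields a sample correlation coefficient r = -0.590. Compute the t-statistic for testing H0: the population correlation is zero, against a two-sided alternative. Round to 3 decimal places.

1 − r² = 1 − 0.348100 = 0.651900;  √(1−r²) = 0.807403
√(n−2) = √20 = 4.472136
t = r·√(n−2)/√(1−r²) = -0.590 · 4.472136 / 0.807403 = -3.268

-3.268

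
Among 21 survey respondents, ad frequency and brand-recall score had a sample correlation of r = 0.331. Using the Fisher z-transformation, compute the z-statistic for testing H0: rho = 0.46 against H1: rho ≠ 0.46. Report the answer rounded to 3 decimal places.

Fisher z: atanh(0.331) = 0.343951, atanh(0.46) = 0.497311
z = (z_r − z_0)·√(n−3) = (0.343951 − 0.497311)·√18 = -0.153360 · 4.242641 = -0.651

-0.651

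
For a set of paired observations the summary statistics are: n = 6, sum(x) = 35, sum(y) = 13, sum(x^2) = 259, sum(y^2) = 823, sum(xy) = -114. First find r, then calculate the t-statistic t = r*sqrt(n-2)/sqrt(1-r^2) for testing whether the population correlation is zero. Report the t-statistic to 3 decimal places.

S_xy = nΣxy − ΣxΣy = 6·(-114) − 35·13 = -684 − 455 = -1139
S_xx = nΣx² − (Σx)² = 6·259 − 35² = 1554 − 1225 = 329
S_yy = nΣy² − (Σy)² = 6·823 − 13² = 4938 − 169 = 4769
r = S_xy / √(S_xx·S_yy) = -1139 / √(329·4769) = -1139 / √1569001 = -1139 / 1252.5977 = -0.9093
t = r·√(n−2)/√(1−r²) = -0.9093·√4 / √(1−0.826826) = -1.818600 / 0.416142 = -4.370

-4.370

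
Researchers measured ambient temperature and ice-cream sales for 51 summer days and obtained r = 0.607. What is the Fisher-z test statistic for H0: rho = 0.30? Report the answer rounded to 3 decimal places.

z_r = atanh(0.607) = 0.704157,  z_0 = atanh(0.30) = 0.309520
SE = 1/√(n−3) = 1/√48 = 0.144338
z = (z_r − z_0)/SE = (0.704157 − 0.309520) / 0.144338 = 0.394637 / 0.144338 = 2.734

2.734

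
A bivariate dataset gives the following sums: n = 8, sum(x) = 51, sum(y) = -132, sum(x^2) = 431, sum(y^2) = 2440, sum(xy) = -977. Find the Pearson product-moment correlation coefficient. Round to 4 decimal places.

S_xy = nΣxy − ΣxΣy = 8·(-977) − 51·(-132) = -7816 − (-6732) = -1084
S_xx = nΣx² − (Σx)² = 8·431 − 51² = 3448 − 2601 = 847
S_yy = nΣy² − (Σy)² = 8·2440 − (-132)² = 19520 − 17424 = 2096
r = S_xy / √(S_xx·S_yy) = -1084 / √(847·2096) = -1084 / √1775312 = -1084 / 1332.4083 = -0.8136

-0.8136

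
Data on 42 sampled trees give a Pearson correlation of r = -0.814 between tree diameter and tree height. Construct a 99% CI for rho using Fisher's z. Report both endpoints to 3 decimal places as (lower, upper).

Fisher z: z_r = atanh(r) = ½·ln((1+(-0.814))/(1−(-0.814))) = -1.138771
SE(z) = 1/√(n−3) = 1/√39 = 0.160128
99% ⇒ z* = 2.576; margin = 2.576·0.160128 = 0.412490
CI on z-scale: (-1.551261, -0.726281)
Back-transform: tanh(-1.551261) = -0.913993, tanh(-0.726281) = -0.620785

(-0.914, -0.621)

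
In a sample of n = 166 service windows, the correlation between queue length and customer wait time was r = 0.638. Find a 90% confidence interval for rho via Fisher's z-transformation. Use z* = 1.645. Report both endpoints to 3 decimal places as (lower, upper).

z_r = atanh(0.638) = 0.754794;  SE = 1/√(n−3) = 1/√163 = 0.078326
z-limits: 0.754794 ± 1.645·0.078326 = 0.754794 ± 0.128846 = [0.625948, 0.883640]
ρ-limits: (tanh 0.625948, tanh 0.883640) = (0.555, 0.708)

(0.555, 0.708)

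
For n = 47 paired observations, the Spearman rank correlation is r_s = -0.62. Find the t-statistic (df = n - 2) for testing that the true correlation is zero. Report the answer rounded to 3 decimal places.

-5.301

t = r_s·√(n−2) / √(1−r_s²) with r_s = -0.62, n = 47
  = -0.62·√45 / √(1 − 0.3844)
  = -0.62·6.708204 / 0.784602
  = -4.159086 / 0.784602 = -5.301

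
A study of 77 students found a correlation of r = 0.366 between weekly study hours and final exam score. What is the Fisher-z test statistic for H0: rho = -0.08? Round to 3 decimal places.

Fisher z: atanh(0.366) = 0.383797, atanh(-0.08) = -0.080171
z = (z_r − z_0)·√(n−3) = (0.383797 − (-0.080171))·√74 = 0.463968 · 8.602325 = 3.991

3.991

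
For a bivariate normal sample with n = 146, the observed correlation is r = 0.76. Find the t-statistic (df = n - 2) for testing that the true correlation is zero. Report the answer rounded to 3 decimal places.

14.032

1 − r² = 1 − 0.5776 = 0.4224;  √(1−r²) = 0.649923
√(n−2) = √144 = 12.000000
t = r·√(n−2)/√(1−r²) = 0.76 · 12.000000 / 0.649923 = 14.032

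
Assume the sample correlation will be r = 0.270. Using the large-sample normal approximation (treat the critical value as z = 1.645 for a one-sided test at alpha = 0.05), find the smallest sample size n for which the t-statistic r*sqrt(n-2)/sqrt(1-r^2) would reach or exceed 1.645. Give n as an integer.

r√(n−2)/√(1−r²) ≥ 1.645  ⇔  n−2 ≥ (1.645)²·(1−r²)/r²
(1−r²)/r² = (1−0.072900)/0.072900 = 12.7174
n ≥ 2 + 2.706025·12.7174 = 2 + 34.4136 = 36.4136
⌈36.4136⌉ = 37

37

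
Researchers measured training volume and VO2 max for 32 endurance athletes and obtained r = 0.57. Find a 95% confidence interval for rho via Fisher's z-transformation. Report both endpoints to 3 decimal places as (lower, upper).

z_r = atanh(0.57) = 0.647523;  SE = 1/√(n−3) = 1/√29 = 0.185695
z-limits: 0.647523 ± 1.960·0.185695 = 0.647523 ± 0.363962 = [0.283561, 1.011485]
ρ-limits: (tanh 0.283561, tanh 1.011485) = (0.276, 0.766)

(0.276, 0.766)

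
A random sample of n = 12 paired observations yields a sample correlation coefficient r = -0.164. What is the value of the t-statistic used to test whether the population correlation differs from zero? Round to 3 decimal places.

-0.526

t = r·√(n−2) / √(1−r²) with r = -0.164, n = 12
  = -0.164·√10 / √(1 − 0.026896)
  = -0.164·3.162278 / 0.986460
  = -0.518614 / 0.986460 = -0.526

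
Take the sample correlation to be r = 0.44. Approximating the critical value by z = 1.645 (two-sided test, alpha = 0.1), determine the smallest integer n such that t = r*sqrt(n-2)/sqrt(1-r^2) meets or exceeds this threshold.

14

Need r·√(n−2)/√(1−r²) ≥ 1.645
√(n−2) ≥ 1.645·√(1−0.1936) / 0.44 = 1.645·0.897998 / 0.44 = 3.3573
n−2 ≥ 11.2715  ⇒  n ≥ 13.2715
Smallest integer n = 14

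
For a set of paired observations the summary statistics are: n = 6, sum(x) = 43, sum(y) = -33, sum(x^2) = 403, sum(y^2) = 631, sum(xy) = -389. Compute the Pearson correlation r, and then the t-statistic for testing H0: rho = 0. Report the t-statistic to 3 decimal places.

-2.191

Numerator: nΣxy − (Σx)(Σy) = 6·(-389) − (43)(-33) = -915
Denominator: √[(nΣx²−(Σx)²)(nΣy²−(Σy)²)]
  nΣx²−(Σx)² = 6·403 − 1849 = 569;  nΣy²−(Σy)² = 6·631 − 1089 = 2697
  √(569·2697) = √1534593 = 1238.7869
r = -915 / 1238.7869 = -0.7386
t = r·√(n−2)/√(1−r²) = -0.7386·√4 / √(1−0.545530) = -1.477200 / 0.674144 = -2.191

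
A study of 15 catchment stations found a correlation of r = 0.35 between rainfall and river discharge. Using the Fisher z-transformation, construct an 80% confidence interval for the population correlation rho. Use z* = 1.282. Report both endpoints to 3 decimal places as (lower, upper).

(-0.005, 0.626)

Fisher z: z_r = atanh(r) = ½·ln((1+0.35)/(1−0.35)) = 0.365444
SE(z) = 1/√(n−3) = 1/√12 = 0.288675
80% ⇒ z* = 1.282; margin = 1.282·0.288675 = 0.370081
CI on z-scale: (-0.004637, 0.735525)
Back-transform: tanh(-0.004637) = -0.004637, tanh(0.735525) = 0.626434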